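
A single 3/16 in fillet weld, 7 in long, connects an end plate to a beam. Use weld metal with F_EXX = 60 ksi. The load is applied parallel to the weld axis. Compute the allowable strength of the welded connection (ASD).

R_n/Ω ≈ 16.7 kips

Effective throat t_e = 0.707 × 0.1875 = 0.1326 in.
Total length L = 7 in; A_we = 0.1326 × 7 = 0.9279 in².
F_nw = 0.6 F_EXX = 0.6 × 60 = 36 ksi.
R_n = 36 × 0.9279 = 33.41 kips; R_n/Ω = 33.41/2.0 = 16.7 kips.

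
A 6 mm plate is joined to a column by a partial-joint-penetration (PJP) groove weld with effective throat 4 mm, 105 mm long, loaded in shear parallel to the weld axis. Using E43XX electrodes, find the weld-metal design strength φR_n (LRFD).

φR_n ≈ 81.3 kN

E43XX → F_EXX = 430 MPa.
Effective throat (given) t_e = 4 mm.
A_we = 4 × 105 = 420 mm².
F_nw = 0.6 F_EXX = 258 MPa.
φR_n = 0.75 × 258 × 420 × 10⁻³ = 81.27 kN.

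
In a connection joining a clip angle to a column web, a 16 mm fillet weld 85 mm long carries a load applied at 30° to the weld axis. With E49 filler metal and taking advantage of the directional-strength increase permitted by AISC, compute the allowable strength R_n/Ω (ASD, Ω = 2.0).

E49XX → F_EXX = 490 MPa.
t_e = 0.707 × 16 = 11.31 mm; A_we = 11.31 × 85 = 961.5 mm².
Directional factor: 1.0 + 0.5 sin^1.5(30°) = 1.177.
F_nw = 0.6 × 490 × 1.177 = 346 MPa.
R_n/Ω = (346 × 961.5) / 2.0 × 10⁻³ = 166.3 kN.

R_n/Ω ≈ 166 kN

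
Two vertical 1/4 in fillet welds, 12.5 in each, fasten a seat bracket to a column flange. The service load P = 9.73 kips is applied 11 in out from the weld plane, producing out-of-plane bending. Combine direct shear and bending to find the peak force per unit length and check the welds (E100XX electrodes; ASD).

f_max ≈ 2.09 kip/in; adequate

E100XX → F_EXX = 100 ksi.
L_w = 2 × 12.5 = 25 in; section modulus (unit throat) S = 2 × L²/6 = 52.08 in².
Direct shear f_v = P/L_w = 9.73/25 = 0.3892 kip/in.
Moment M = P × e = 9.73 × 11 = 107.03 kip·in; bending f_b = M/S = 2.055 kip/in.
f_max = √(f_v² + f_b²) = √(0.3892² + 2.055²) = 2.092 kip/in.
r_n/Ω = (1/2.0) × 0.6 × 100 × (0.707 × 0.25) = 5.302 kip/in → adequate.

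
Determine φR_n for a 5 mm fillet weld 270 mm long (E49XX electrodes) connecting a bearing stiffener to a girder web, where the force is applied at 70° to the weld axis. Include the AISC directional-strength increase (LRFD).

E49XX → F_EXX = 490 MPa.
t_e = 0.707 × 5 = 3.535 mm; A_we = 3.535 × 270 = 954.4 mm².
Directional factor: 1.0 + 0.5 sin^1.5(70°) = 1.455.
F_nw = 0.6 × 490 × 1.455 = 427.9 MPa.
φR_n = 0.75 × 427.9 × 954.4 × 10⁻³ = 306.3 kN.

φR_n ≈ 306 kN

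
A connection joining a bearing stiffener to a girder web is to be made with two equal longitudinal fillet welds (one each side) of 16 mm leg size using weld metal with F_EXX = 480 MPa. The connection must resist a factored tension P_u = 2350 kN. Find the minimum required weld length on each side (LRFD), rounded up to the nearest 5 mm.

Throat t_e = 0.707 × 16 = 11.31 mm.
φr_n = 0.75 × 0.6 × 480 × 11.31 × 10⁻³ = 2.443 kN/mm.
L_req = P_u / φr_n = 2350 / 2.443 = 961.8 mm total.
Per side: 961.8 / 2 = 480.9 mm.
Round up → use L = 485 mm on each side.

L = 485 mm on each side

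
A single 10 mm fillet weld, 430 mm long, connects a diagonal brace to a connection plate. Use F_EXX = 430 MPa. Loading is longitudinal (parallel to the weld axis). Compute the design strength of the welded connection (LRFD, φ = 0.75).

Effective throat t_e = 0.707 × 10 = 7.07 mm.
Total length L = 430 mm; A_we = 7.07 × 430 = 3040 mm².
F_nw = 0.6 F_EXX = 0.6 × 430 = 258 MPa.
φR_n = 0.75 × 258 × 3040 × 10⁻³ = 588.3 kN.

φR_n ≈ 588 kN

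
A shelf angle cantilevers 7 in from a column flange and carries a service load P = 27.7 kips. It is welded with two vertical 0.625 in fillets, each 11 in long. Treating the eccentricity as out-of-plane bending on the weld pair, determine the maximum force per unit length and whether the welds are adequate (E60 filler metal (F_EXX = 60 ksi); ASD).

L_w = 2 × 11 = 22 in; section modulus (unit throat) S = 2 × L²/6 = 40.33 in².
Direct shear f_v = P/L_w = 27.7/22 = 1.259 kip/in.
Moment M = P × e = 27.7 × 7 = 193.9 kip·in; bending f_b = M/S = 4.807 kip/in.
f_max = √(f_v² + f_b²) = √(1.259² + 4.807²) = 4.97 kip/in.
r_n/Ω = (1/2.0) × 0.6 × 60 × (0.707 × 0.625) = 7.954 kip/in → adequate.

f_max ≈ 4.97 kip/in; adequate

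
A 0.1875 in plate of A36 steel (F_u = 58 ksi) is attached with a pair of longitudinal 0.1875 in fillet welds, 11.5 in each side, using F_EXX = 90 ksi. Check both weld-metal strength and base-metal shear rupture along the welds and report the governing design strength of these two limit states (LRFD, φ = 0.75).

t_e = 0.707 × 0.1875 = 0.1326 in; L = 23 in.
Weld metal: φR_n = 0.75 × 0.6 × 90 × 0.1326 × 23 = 123.5 kip.
Base metal (shear rupture): φR_n = 0.75 × 0.6 × 58 × 0.1875 × 23 = 112.6 kip.
Governing: base-metal shear rupture.

φR_n ≈ 113 kip (base-metal shear rupture governs)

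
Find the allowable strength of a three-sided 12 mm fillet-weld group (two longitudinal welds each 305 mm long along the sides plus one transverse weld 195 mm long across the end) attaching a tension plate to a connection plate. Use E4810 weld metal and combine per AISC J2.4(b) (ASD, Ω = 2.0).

R_n/Ω ≈ 991 kN

E48XX → F_EXX = 480 MPa.
t_e = 0.707 × 12 = 8.484 mm.
R_nwl = 0.6 × 480 × 8.484 × 610 × 10⁻³ = 1490 kN (longitudinal, 2 welds).
R_nwt = 0.6 × 480 × 8.484 × 195 × 10⁻³ = 476.5 kN (transverse, base value).
(i) R_nwl + R_nwt = 1967 kN; (ii) 0.85 R_nwl + 1.5 R_nwt = 1982 kN.
R_n = max = 1982 kN [governs: (ii)]; R_n/Ω = 990.8 kN.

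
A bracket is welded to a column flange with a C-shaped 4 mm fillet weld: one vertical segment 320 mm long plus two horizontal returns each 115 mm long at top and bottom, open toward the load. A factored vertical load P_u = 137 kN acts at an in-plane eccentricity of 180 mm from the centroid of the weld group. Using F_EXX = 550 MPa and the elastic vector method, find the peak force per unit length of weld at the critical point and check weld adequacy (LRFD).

f_max ≈ 648 N/mm; adequate

Total weld length L_w = 550 mm. Treat welds as unit-width lines.
Centroid: x̄ = 2×115×57.5 / 550 = 24.05 mm from the vertical weld.
Polar moment about centroid: J = I_x + I_y = [320³/12 + 2×115×160²] + [320×24.05² + 2(115³/12 + 115×33.45²)] = 9315000 mm³.
Direct shear f_v = P/L_w = 137×10³ / 550 = 249.1 N/mm (vertical).
Torsion M = P·e = 137×10³ × 180 = 24660000 N·mm.
Critical point at (x, y) = (90.95, 160) from centroid. f_tx = M·y/J = 423.6 N/mm; f_ty = M·x/J = 240.8 N/mm.
Resultant f_max = √[f_tx² + (f_v + f_ty)²] = √[423.6² + (249.1 + 240.8)²] = 647.6 N/mm.
Capacity per unit length: φr_n = 0.75 × 0.6 × 550 × (0.707 × 4) = 699.9 N/mm.
647.6 ≤ 699.9 → adequate.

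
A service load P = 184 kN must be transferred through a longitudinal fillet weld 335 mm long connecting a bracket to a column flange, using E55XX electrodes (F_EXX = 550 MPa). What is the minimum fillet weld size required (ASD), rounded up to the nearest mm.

Total weld length L = 335 mm.
Required throat t_e = P × Ω / (0.6 F_EXX × L) = 184 × 2.0 / (0.6 × 550 × 335 × 10⁻³) = 3.329 mm.
Required leg w = t_e / 0.707 = 4.708 mm → use 5 mm.

w = 5 mm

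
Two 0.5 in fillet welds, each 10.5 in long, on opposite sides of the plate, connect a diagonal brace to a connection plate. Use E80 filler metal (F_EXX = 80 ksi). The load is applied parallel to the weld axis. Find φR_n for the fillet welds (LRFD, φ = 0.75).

φR_n ≈ 267 kip

Effective throat t_e = 0.707 × 0.5 = 0.3535 in.
Total length L = 21 in; A_we = 0.3535 × 21 = 7.423 in².
F_nw = 0.6 F_EXX = 0.6 × 80 = 48 ksi.
φR_n = 0.75 × 48 × 7.423 = 267.2 kip.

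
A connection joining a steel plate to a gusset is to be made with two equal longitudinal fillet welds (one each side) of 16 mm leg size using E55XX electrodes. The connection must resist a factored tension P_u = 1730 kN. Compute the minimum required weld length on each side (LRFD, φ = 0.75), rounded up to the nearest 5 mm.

E55XX → F_EXX = 550 MPa.
Throat t_e = 0.707 × 16 = 11.31 mm.
φr_n = 0.75 × 0.6 × 550 × 11.31 × 10⁻³ = 2.8 kN/mm.
L_req = P_u / φr_n = 1730 / 2.8 = 617.9 mm total.
Per side: 617.9 / 2 = 309 mm.
Round up → use L = 310 mm on each side.

L = 310 mm on each side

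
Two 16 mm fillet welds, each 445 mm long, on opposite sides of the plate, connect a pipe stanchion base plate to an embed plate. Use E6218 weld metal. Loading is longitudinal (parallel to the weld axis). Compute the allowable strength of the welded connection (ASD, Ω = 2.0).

R_n/Ω ≈ 1870 kN

E62XX → F_EXX = 620 MPa.
Effective throat t_e = 0.707 × 16 = 11.31 mm.
Total length L = 890 mm; A_we = 11.31 × 890 = 10070 mm².
F_nw = 0.6 F_EXX = 0.6 × 620 = 372 MPa.
R_n = 372 × 10070 × 10⁻³ = 3745 kN; R_n/Ω = 3745/2.0 = 1873 kN.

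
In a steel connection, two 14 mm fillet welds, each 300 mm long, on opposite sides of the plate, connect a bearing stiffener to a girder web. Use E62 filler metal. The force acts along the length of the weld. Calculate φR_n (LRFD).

φR_n ≈ 1660 kN

E62XX → F_EXX = 620 MPa.
Effective throat t_e = 0.707 × 14 = 9.898 mm.
Total length L = 600 mm; A_we = 9.898 × 600 = 5939 mm².
F_nw = 0.6 F_EXX = 0.6 × 620 = 372 MPa.
φR_n = 0.75 × 372 × 5939 × 10⁻³ = 1657 kN.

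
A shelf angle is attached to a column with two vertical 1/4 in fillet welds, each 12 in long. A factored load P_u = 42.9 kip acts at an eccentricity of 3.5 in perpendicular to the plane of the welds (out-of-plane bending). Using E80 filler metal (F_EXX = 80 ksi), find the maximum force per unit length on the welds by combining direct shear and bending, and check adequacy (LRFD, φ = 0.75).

f_max ≈ 3.6 kip/in; adequate

L_w = 2 × 12 = 24 in; section modulus (unit throat) S = 2 × L²/6 = 48 in².
Direct shear f_v = P/L_w = 42.9/24 = 1.787 kip/in.
Moment M = P × e = 42.9 × 3.5 = 150.15 kip·in; bending f_b = M/S = 3.128 kip/in.
f_max = √(f_v² + f_b²) = √(1.787² + 3.128²) = 3.603 kip/in.
φr_n = 0.75 × 0.6 × 80 × (0.707 × 0.25) = 6.363 kip/in → adequate.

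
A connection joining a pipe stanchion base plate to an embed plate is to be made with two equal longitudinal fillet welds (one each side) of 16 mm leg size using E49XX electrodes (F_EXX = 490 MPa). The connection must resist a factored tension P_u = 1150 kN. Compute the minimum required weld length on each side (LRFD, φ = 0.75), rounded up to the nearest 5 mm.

Throat t_e = 0.707 × 16 = 11.31 mm.
φr_n = 0.75 × 0.6 × 490 × 11.31 × 10⁻³ = 2.494 kN/mm.
L_req = P_u / φr_n = 1150 / 2.494 = 461.1 mm total.
Per side: 461.1 / 2 = 230.5 mm.
Round up → use L = 235 mm on each side.

L = 235 mm on each side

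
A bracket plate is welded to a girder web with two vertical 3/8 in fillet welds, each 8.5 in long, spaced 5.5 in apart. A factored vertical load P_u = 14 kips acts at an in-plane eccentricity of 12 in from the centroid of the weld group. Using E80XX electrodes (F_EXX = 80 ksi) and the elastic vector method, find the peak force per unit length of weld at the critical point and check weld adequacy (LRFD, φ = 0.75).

f_max ≈ 4.19 kip/in; adequate

Total weld length L_w = 17 in. Treat welds as unit-width lines.
Polar moment about centroid: J = 2[d³/12 + d(b/2)²] = 2[8.5³/12 + 8.5×2.75²] = 230.9 in³.
Direct shear f_v = P/L_w = 14 / 17 = 0.8235 kip/in (vertical).
Torsion M = P·e = 14 × 12 = 168 kip·in.
Critical point at (x, y) = (2.75, 4.25) from centroid. f_tx = M·y/J = 3.092 kip/in; f_ty = M·x/J = 2.001 kip/in.
Resultant f_max = √[f_tx² + (f_v + f_ty)²] = √[3.092² + (0.8235 + 2.001)²] = 4.188 kip/in.
Capacity per unit length: φr_n = 0.75 × 0.6 × 80 × (0.707 × 0.375) = 9.544 kip/in.
4.188 ≤ 9.544 → adequate.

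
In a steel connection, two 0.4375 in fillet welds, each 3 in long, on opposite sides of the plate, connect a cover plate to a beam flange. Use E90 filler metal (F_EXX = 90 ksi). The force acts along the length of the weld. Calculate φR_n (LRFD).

φR_n ≈ 75.2 kip

Effective throat t_e = 0.707 × 0.4375 = 0.3093 in.
Total length L = 6 in; A_we = 0.3093 × 6 = 1.856 in².
F_nw = 0.6 F_EXX = 0.6 × 90 = 54 ksi.
φR_n = 0.75 × 54 × 1.856 = 75.16 kip.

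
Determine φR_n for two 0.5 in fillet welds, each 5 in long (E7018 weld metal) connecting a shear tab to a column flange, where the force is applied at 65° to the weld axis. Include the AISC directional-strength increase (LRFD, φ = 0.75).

φR_n ≈ 159 kips

E70XX → F_EXX = 70 ksi.
t_e = 0.707 × 0.5 = 0.3535 in; A_we = 0.3535 × 10 = 3.535 in².
Directional factor: 1.0 + 0.5 sin^1.5(65°) = 1.431.
F_nw = 0.6 × 70 × 1.431 = 60.12 ksi.
φR_n = 0.75 × 60.12 × 3.535 = 159.4 kips.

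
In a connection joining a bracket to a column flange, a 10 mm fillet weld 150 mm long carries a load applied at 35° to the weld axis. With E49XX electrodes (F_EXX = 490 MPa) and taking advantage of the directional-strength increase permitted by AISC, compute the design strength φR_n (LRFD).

φR_n ≈ 285 kN

t_e = 0.707 × 10 = 7.07 mm; A_we = 7.07 × 150 = 1060 mm².
Directional factor: 1.0 + 0.5 sin^1.5(35°) = 1.217.
F_nw = 0.6 × 490 × 1.217 = 357.9 MPa.
φR_n = 0.75 × 357.9 × 1060 × 10⁻³ = 284.6 kN.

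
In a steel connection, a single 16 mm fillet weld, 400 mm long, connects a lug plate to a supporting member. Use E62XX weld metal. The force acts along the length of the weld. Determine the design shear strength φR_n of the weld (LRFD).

φR_n ≈ 1260 kN

E62XX → F_EXX = 620 MPa.
Effective throat t_e = 0.707 × 16 = 11.31 mm.
Total length L = 400 mm; A_we = 11.31 × 400 = 4525 mm².
F_nw = 0.6 F_EXX = 0.6 × 620 = 372 MPa.
φR_n = 0.75 × 372 × 4525 × 10⁻³ = 1262 kN.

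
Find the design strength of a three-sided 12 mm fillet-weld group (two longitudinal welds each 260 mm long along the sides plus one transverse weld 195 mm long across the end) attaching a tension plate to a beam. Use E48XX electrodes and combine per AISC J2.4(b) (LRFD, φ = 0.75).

φR_n ≈ 1350 kN

E48XX → F_EXX = 480 MPa.
t_e = 0.707 × 12 = 8.484 mm.
R_nwl = 0.6 × 480 × 8.484 × 520 × 10⁻³ = 1271 kN (longitudinal, 2 welds).
R_nwt = 0.6 × 480 × 8.484 × 195 × 10⁻³ = 476.5 kN (transverse, base value).
(i) R_nwl + R_nwt = 1747 kN; (ii) 0.85 R_nwl + 1.5 R_nwt = 1795 kN.
R_n = max = 1795 kN [governs: (ii)]; φR_n = 1346 kN.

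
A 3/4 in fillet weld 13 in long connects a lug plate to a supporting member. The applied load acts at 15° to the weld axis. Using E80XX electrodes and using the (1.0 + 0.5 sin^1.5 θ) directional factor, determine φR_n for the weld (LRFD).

φR_n ≈ 264 kips

E80XX → F_EXX = 80 ksi.
t_e = 0.707 × 0.75 = 0.5302 in; A_we = 0.5302 × 13 = 6.893 in².
Directional factor: 1.0 + 0.5 sin^1.5(15°) = 1.066.
F_nw = 0.6 × 80 × 1.066 = 51.16 ksi.
φR_n = 0.75 × 51.16 × 6.893 = 264.5 kips.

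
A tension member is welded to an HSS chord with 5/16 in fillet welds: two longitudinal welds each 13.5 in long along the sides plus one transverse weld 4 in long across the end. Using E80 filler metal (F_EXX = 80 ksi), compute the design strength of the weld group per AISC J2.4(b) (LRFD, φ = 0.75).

t_e = 0.707 × 0.3125 = 0.2209 in.
R_nwl = 0.6 × 80 × 0.2209 × 27 = 286.3 kips (longitudinal, 2 welds).
R_nwt = 0.6 × 80 × 0.2209 × 4 = 42.42 kips (transverse, base value).
(i) R_nwl + R_nwt = 328.8 kips; (ii) 0.85 R_nwl + 1.5 R_nwt = 307 kips.
R_n = max = 328.8 kips [governs: (i)]; φR_n = 246.6 kips.

φR_n ≈ 247 kips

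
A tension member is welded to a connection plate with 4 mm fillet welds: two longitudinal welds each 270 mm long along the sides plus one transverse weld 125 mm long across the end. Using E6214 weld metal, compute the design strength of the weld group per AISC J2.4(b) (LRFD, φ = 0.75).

E62XX → F_EXX = 620 MPa.
t_e = 0.707 × 4 = 2.828 mm.
R_nwl = 0.6 × 620 × 2.828 × 540 × 10⁻³ = 568.1 kN (longitudinal, 2 welds).
R_nwt = 0.6 × 620 × 2.828 × 125 × 10⁻³ = 131.5 kN (transverse, base value).
(i) R_nwl + R_nwt = 699.6 kN; (ii) 0.85 R_nwl + 1.5 R_nwt = 680.1 kN.
R_n = max = 699.6 kN [governs: (i)]; φR_n = 524.7 kN.

φR_n ≈ 525 kN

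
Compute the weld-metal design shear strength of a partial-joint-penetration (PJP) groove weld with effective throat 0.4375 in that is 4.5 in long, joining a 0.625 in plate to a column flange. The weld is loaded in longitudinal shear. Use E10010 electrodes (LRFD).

φR_n ≈ 88.6 kip

E100XX → F_EXX = 100 ksi.
Effective throat (given) t_e = 0.4375 in.
A_we = 0.4375 × 4.5 = 1.969 in².
F_nw = 0.6 F_EXX = 60 ksi.
φR_n = 0.75 × 60 × 1.969 = 88.59 kip.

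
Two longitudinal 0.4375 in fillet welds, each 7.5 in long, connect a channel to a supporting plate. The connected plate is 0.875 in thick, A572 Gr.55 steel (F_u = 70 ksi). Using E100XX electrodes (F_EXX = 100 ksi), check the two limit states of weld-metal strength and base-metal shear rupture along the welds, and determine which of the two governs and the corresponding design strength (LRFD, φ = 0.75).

φR_n ≈ 209 kip (weld metal governs)

t_e = 0.707 × 0.4375 = 0.3093 in; L = 15 in.
Weld metal: φR_n = 0.75 × 0.6 × 100 × 0.3093 × 15 = 208.8 kip.
Base metal (shear rupture): φR_n = 0.75 × 0.6 × 70 × 0.875 × 15 = 413.4 kip.
Governing: weld metal.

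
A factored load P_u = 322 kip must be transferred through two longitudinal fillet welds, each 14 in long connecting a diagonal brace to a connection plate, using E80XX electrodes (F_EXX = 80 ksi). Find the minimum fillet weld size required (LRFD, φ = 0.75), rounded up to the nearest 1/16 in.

Total weld length L = 28 in.
Required throat t_e = P_u / (φ × 0.6 F_EXX × L) = 322 / (0.75 × 0.6 × 80 × 28) = 0.3194 in.
Required leg w = t_e / 0.707 = 0.4518 in → use 1/2 in.

w = 1/2 in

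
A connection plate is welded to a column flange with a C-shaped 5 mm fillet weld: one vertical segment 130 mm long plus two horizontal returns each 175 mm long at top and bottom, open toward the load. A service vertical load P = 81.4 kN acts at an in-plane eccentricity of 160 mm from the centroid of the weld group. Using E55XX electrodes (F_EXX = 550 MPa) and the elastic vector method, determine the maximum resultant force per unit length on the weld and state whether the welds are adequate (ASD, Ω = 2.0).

f_max ≈ 663 N/mm; NOT adequate

Total weld length L_w = 480 mm. Treat welds as unit-width lines.
Centroid: x̄ = 2×175×87.5 / 480 = 63.8 mm from the vertical weld.
Polar moment about centroid: J = I_x + I_y = [130³/12 + 2×175×65²] + [130×63.8² + 2(175³/12 + 175×23.7²)] = 3281000 mm³.
Direct shear f_v = P/L_w = 81.4×10³ / 480 = 169.6 N/mm (vertical).
Torsion M = P·e = 81.4×10³ × 160 = 13024000 N·mm.
Critical point at (x, y) = (111.2, 65) from centroid. f_tx = M·y/J = 258 N/mm; f_ty = M·x/J = 441.4 N/mm.
Resultant f_max = √[f_tx² + (f_v + f_ty)²] = √[258² + (169.6 + 441.4)²] = 663.3 N/mm.
Capacity per unit length: r_n/Ω = (1/2.0) × 0.6 × 550 × (0.707 × 5) = 583.3 N/mm.
663.3 > 583.3 → NOT adequate.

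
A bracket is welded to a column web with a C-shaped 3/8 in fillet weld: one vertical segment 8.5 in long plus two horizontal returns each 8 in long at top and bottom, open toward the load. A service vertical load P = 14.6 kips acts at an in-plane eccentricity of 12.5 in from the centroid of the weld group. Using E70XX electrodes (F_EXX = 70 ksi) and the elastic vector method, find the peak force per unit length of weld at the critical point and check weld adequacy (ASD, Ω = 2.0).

Total weld length L_w = 24.5 in. Treat welds as unit-width lines.
Centroid: x̄ = 2×8×4 / 24.5 = 2.612 in from the vertical weld.
Polar moment about centroid: J = I_x + I_y = [8.5³/12 + 2×8×4.25²] + [8.5×2.612² + 2(8³/12 + 8×1.388²)] = 514.3 in³.
Direct shear f_v = P/L_w = 14.6 / 24.5 = 0.5959 kip/in (vertical).
Torsion M = P·e = 14.6 × 12.5 = 182.5 kip·in.
Critical point at (x, y) = (5.388, 4.25) from centroid. f_tx = M·y/J = 1.508 kip/in; f_ty = M·x/J = 1.912 kip/in.
Resultant f_max = √[f_tx² + (f_v + f_ty)²] = √[1.508² + (0.5959 + 1.912)²] = 2.926 kip/in.
Capacity per unit length: r_n/Ω = (1/2.0) × 0.6 × 70 × (0.707 × 0.375) = 5.568 kip/in.
2.926 ≤ 5.568 → adequate.

f_max ≈ 2.93 kip/in; adequate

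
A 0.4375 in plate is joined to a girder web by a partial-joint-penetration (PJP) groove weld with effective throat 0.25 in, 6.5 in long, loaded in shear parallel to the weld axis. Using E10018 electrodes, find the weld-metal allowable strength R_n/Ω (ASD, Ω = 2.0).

R_n/Ω ≈ 48.8 kips

E100XX → F_EXX = 100 ksi.
Effective throat (given) t_e = 0.25 in.
A_we = 0.25 × 6.5 = 1.625 in².
F_nw = 0.6 F_EXX = 60 ksi.
R_n/Ω = (60 × 1.625) / 2.0 = 48.75 kips.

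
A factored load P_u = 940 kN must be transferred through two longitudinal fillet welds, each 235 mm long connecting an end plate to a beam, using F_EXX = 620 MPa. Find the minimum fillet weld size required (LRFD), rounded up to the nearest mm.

Total weld length L = 470 mm.
Required throat t_e = P_u / (φ × 0.6 F_EXX × L) = 940 / (0.75 × 0.6 × 620 × 470 × 10⁻³) = 7.168 mm.
Required leg w = t_e / 0.707 = 10.14 mm → use 11 mm.

w = 11 mm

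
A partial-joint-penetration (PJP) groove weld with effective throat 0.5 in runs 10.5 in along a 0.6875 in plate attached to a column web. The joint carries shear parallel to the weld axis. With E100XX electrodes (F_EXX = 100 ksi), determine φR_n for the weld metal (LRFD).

φR_n ≈ 236 kips

Effective throat (given) t_e = 0.5 in.
A_we = 0.5 × 10.5 = 5.25 in².
F_nw = 0.6 F_EXX = 60 ksi.
φR_n = 0.75 × 60 × 5.25 = 236.2 kips.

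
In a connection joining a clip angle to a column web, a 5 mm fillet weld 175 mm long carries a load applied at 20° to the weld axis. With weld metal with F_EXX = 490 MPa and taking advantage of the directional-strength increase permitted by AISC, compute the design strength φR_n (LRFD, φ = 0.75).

φR_n ≈ 150 kN

t_e = 0.707 × 5 = 3.535 mm; A_we = 3.535 × 175 = 618.6 mm².
Directional factor: 1.0 + 0.5 sin^1.5(20°) = 1.1.
F_nw = 0.6 × 490 × 1.1 = 323.4 MPa.
φR_n = 0.75 × 323.4 × 618.6 × 10⁻³ = 150 kN.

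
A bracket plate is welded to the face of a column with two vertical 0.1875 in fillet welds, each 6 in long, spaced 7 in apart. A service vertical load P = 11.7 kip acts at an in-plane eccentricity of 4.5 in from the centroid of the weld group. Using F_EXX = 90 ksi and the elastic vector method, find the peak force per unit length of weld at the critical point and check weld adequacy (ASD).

f_max ≈ 2.16 kip/in; adequate

Total weld length L_w = 12 in. Treat welds as unit-width lines.
Polar moment about centroid: J = 2[d³/12 + d(b/2)²] = 2[6³/12 + 6×3.5²] = 183 in³.
Direct shear f_v = P/L_w = 11.7 / 12 = 0.975 kip/in (vertical).
Torsion M = P·e = 11.7 × 4.5 = 52.65 kip·in.
Critical point at (x, y) = (3.5, 3) from centroid. f_tx = M·y/J = 0.8631 kip/in; f_ty = M·x/J = 1.007 kip/in.
Resultant f_max = √[f_tx² + (f_v + f_ty)²] = √[0.8631² + (0.975 + 1.007)²] = 2.162 kip/in.
Capacity per unit length: r_n/Ω = (1/2.0) × 0.6 × 90 × (0.707 × 0.1875) = 3.579 kip/in.
2.162 ≤ 3.579 → adequate.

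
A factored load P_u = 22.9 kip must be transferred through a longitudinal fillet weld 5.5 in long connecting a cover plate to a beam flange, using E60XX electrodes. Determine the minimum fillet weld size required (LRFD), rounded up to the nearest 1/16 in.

E60XX → F_EXX = 60 ksi.
Total weld length L = 5.5 in.
Required throat t_e = P_u / (φ × 0.6 F_EXX × L) = 22.9 / (0.75 × 0.6 × 60 × 5.5) = 0.1542 in.
Required leg w = t_e / 0.707 = 0.2181 in → use 1/4 in.

w = 1/4 in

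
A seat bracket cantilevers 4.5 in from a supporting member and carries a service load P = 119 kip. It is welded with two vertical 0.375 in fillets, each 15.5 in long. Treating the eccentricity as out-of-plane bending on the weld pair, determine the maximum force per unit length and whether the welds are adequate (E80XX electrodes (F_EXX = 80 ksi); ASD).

L_w = 2 × 15.5 = 31 in; section modulus (unit throat) S = 2 × L²/6 = 80.08 in².
Direct shear f_v = P/L_w = 119/31 = 3.839 kip/in.
Moment M = P × e = 119 × 4.5 = 535.5 kip·in; bending f_b = M/S = 6.687 kip/in.
f_max = √(f_v² + f_b²) = √(3.839² + 6.687²) = 7.71 kip/in.
r_n/Ω = (1/2.0) × 0.6 × 80 × (0.707 × 0.375) = 6.363 kip/in → NOT adequate.

f_max ≈ 7.71 kip/in; NOT adequate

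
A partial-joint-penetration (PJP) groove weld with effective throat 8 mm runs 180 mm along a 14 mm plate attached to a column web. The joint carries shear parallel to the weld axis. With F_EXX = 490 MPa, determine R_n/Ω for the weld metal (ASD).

R_n/Ω ≈ 212 kN

Effective throat (given) t_e = 8 mm.
A_we = 8 × 180 = 1440 mm².
F_nw = 0.6 F_EXX = 294 MPa.
R_n/Ω = (294 × 1440) / 2.0 × 10⁻³ = 211.7 kN.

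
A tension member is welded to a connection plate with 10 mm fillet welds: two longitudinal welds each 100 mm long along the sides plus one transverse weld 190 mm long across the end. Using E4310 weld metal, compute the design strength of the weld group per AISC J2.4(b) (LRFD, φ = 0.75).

E43XX → F_EXX = 430 MPa.
t_e = 0.707 × 10 = 7.07 mm.
R_nwl = 0.6 × 430 × 7.07 × 200 × 10⁻³ = 364.8 kN (longitudinal, 2 welds).
R_nwt = 0.6 × 430 × 7.07 × 190 × 10⁻³ = 346.6 kN (transverse, base value).
(i) R_nwl + R_nwt = 711.4 kN; (ii) 0.85 R_nwl + 1.5 R_nwt = 829.9 kN.
R_n = max = 829.9 kN [governs: (ii)]; φR_n = 622.5 kN.

φR_n ≈ 622 kN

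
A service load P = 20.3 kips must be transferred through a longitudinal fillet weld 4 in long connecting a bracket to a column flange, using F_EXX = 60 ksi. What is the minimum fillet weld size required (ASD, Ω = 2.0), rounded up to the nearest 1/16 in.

w = 7/16 in

Total weld length L = 4 in.
Required throat t_e = P × Ω / (0.6 F_EXX × L) = 20.3 × 2.0 / (0.6 × 60 × 4) = 0.2819 in.
Required leg w = t_e / 0.707 = 0.3988 in → use 7/16 in.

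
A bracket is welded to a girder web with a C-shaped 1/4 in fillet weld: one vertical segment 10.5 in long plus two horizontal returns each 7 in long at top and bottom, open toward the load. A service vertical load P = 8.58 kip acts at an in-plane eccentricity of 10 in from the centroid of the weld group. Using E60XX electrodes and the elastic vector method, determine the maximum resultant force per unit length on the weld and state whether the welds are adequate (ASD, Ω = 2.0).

E60XX → F_EXX = 60 ksi.
Total weld length L_w = 24.5 in. Treat welds as unit-width lines.
Centroid: x̄ = 2×7×3.5 / 24.5 = 2 in from the vertical weld.
Polar moment about centroid: J = I_x + I_y = [10.5³/12 + 2×7×5.25²] + [10.5×2² + 2(7³/12 + 7×1.5²)] = 613 in³.
Direct shear f_v = P/L_w = 8.58 / 24.5 = 0.3502 kip/in (vertical).
Torsion M = P·e = 8.58 × 10 = 85.8 kip·in.
Critical point at (x, y) = (5, 5.25) from centroid. f_tx = M·y/J = 0.7348 kip/in; f_ty = M·x/J = 0.6998 kip/in.
Resultant f_max = √[f_tx² + (f_v + f_ty)²] = √[0.7348² + (0.3502 + 0.6998)²] = 1.282 kip/in.
Capacity per unit length: r_n/Ω = (1/2.0) × 0.6 × 60 × (0.707 × 0.25) = 3.181 kip/in.
1.282 ≤ 3.181 → adequate.

f_max ≈ 1.28 kip/in; adequate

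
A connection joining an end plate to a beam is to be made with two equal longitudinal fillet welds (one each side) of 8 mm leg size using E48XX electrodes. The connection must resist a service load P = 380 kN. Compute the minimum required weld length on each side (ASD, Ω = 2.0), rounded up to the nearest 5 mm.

E48XX → F_EXX = 480 MPa.
Throat t_e = 0.707 × 8 = 5.656 mm.
r_n/Ω = (0.6 × 480 × 5.656) / 2.0 = 814.5 N/mm = 0.8145 kN/mm.
L_req = P / (r_n/Ω) = 380 / 0.8145 = 466.6 mm total.
Per side: 466.6 / 2 = 233.3 mm.
Round up → use L = 235 mm on each side.

L = 235 mm on each side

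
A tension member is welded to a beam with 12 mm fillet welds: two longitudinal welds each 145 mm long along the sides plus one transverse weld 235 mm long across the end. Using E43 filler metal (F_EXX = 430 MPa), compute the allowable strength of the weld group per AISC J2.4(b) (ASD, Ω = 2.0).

R_n/Ω ≈ 656 kN

t_e = 0.707 × 12 = 8.484 mm.
R_nwl = 0.6 × 430 × 8.484 × 290 × 10⁻³ = 634.8 kN (longitudinal, 2 welds).
R_nwt = 0.6 × 430 × 8.484 × 235 × 10⁻³ = 514.4 kN (transverse, base value).
(i) R_nwl + R_nwt = 1149 kN; (ii) 0.85 R_nwl + 1.5 R_nwt = 1311 kN.
R_n = max = 1311 kN [governs: (ii)]; R_n/Ω = 655.6 kN.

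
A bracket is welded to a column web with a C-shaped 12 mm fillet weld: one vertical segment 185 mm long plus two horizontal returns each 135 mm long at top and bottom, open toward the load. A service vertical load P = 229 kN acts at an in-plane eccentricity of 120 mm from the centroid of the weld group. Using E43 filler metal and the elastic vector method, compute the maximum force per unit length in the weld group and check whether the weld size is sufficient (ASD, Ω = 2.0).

E43XX → F_EXX = 430 MPa.
Total weld length L_w = 455 mm. Treat welds as unit-width lines.
Centroid: x̄ = 2×135×67.5 / 455 = 40.05 mm from the vertical weld.
Polar moment about centroid: J = I_x + I_y = [185³/12 + 2×135×92.5²] + [185×40.05² + 2(135³/12 + 135×27.45²)] = 3748000 mm³.
Direct shear f_v = P/L_w = 229×10³ / 455 = 503.3 N/mm (vertical).
Torsion M = P·e = 229×10³ × 120 = 27480000 N·mm.
Critical point at (x, y) = (94.95, 92.5) from centroid. f_tx = M·y/J = 678.2 N/mm; f_ty = M·x/J = 696.1 N/mm.
Resultant f_max = √[f_tx² + (f_v + f_ty)²] = √[678.2² + (503.3 + 696.1)²] = 1378 N/mm.
Capacity per unit length: r_n/Ω = (1/2.0) × 0.6 × 430 × (0.707 × 12) = 1094 N/mm.
1378 > 1094 → NOT adequate.

f_max ≈ 1380 N/mm; NOT adequate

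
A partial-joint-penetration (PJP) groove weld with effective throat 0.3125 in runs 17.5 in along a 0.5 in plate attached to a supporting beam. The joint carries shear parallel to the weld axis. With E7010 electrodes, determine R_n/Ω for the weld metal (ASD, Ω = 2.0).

E70XX → F_EXX = 70 ksi.
Effective throat (given) t_e = 0.3125 in.
A_we = 0.3125 × 17.5 = 5.469 in².
F_nw = 0.6 F_EXX = 42 ksi.
R_n/Ω = (42 × 5.469) / 2.0 = 114.8 kips.

R_n/Ω ≈ 115 kips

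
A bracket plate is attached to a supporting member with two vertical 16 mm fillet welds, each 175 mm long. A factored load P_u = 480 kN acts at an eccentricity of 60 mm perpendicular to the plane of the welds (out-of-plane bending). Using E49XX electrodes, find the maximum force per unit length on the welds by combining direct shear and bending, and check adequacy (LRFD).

f_max ≈ 3140 N/mm; NOT adequate

E49XX → F_EXX = 490 MPa.
L_w = 2 × 175 = 350 mm; section modulus (unit throat) S = 2 × L²/6 = 10210 mm².
Direct shear f_v = P/L_w = 480×10³/350 = 1371 N/mm.
Moment M = P × e = 480×10³ × 60 = 28800000 N·mm; bending f_b = M/S = 2821 N/mm.
f_max = √(f_v² + f_b²) = √(1371² + 2821²) = 3137 N/mm.
φr_n = 0.75 × 0.6 × 490 × (0.707 × 16) = 2494 N/mm → NOT adequate.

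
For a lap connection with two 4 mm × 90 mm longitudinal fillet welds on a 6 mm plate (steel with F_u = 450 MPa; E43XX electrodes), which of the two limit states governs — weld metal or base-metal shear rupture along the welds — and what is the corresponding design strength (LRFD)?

E43XX → F_EXX = 430 MPa.
t_e = 0.707 × 4 = 2.828 mm; L = 180 mm.
Weld metal: φR_n = 0.75 × 0.6 × 430 × 2.828 × 180 × 10⁻³ = 98.5 kN.
Base metal (shear rupture): φR_n = 0.75 × 0.6 × 450 × 6 × 180 × 10⁻³ = 218.7 kN.
Governing: weld metal.

φR_n ≈ 98.5 kN (weld metal governs)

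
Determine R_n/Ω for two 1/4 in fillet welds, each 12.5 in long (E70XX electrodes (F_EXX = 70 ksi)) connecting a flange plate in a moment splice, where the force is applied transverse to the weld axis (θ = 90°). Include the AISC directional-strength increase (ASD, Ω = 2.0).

R_n/Ω ≈ 139 kip

t_e = 0.707 × 0.25 = 0.1767 in; A_we = 0.1767 × 25 = 4.419 in².
Directional factor: 1.0 + 0.5 sin^1.5(90°) = 1.5.
F_nw = 0.6 × 70 × 1.5 = 63 ksi.
R_n/Ω = (63 × 4.419) / 2.0 = 139.2 kip.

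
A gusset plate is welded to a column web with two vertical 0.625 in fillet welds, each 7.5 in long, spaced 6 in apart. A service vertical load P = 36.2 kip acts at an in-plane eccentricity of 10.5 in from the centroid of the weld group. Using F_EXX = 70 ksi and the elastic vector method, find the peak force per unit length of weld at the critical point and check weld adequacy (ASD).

f_max ≈ 10.6 kip/in; NOT adequate

Total weld length L_w = 15 in. Treat welds as unit-width lines.
Polar moment about centroid: J = 2[d³/12 + d(b/2)²] = 2[7.5³/12 + 7.5×3²] = 205.3 in³.
Direct shear f_v = P/L_w = 36.2 / 15 = 2.413 kip/in (vertical).
Torsion M = P·e = 36.2 × 10.5 = 380.1 kip·in.
Critical point at (x, y) = (3, 3.75) from centroid. f_tx = M·y/J = 6.942 kip/in; f_ty = M·x/J = 5.554 kip/in.
Resultant f_max = √[f_tx² + (f_v + f_ty)²] = √[6.942² + (2.413 + 5.554)²] = 10.57 kip/in.
Capacity per unit length: r_n/Ω = (1/2.0) × 0.6 × 70 × (0.707 × 0.625) = 9.279 kip/in.
10.57 > 9.279 → NOT adequate.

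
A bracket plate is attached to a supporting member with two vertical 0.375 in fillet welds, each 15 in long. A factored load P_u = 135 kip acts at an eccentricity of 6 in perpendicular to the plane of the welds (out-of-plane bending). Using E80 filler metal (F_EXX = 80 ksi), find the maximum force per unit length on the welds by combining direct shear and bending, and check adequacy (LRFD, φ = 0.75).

f_max ≈ 11.7 kip/in; NOT adequate

L_w = 2 × 15 = 30 in; section modulus (unit throat) S = 2 × L²/6 = 75 in².
Direct shear f_v = P/L_w = 135/30 = 4.5 kip/in.
Moment M = P × e = 135 × 6 = 810 kip·in; bending f_b = M/S = 10.8 kip/in.
f_max = √(f_v² + f_b²) = √(4.5² + 10.8²) = 11.7 kip/in.
φr_n = 0.75 × 0.6 × 80 × (0.707 × 0.375) = 9.544 kip/in → NOT adequate.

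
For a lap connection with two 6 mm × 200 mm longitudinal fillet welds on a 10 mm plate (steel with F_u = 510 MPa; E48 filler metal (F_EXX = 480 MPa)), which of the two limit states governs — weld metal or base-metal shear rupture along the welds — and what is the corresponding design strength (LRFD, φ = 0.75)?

φR_n ≈ 367 kN (weld metal governs)

t_e = 0.707 × 6 = 4.242 mm; L = 400 mm.
Weld metal: φR_n = 0.75 × 0.6 × 480 × 4.242 × 400 × 10⁻³ = 366.5 kN.
Base metal (shear rupture): φR_n = 0.75 × 0.6 × 510 × 10 × 400 × 10⁻³ = 918 kN.
Governing: weld metal.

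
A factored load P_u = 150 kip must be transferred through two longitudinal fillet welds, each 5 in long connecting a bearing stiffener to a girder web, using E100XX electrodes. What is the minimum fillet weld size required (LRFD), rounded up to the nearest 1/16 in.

E100XX → F_EXX = 100 ksi.
Total weld length L = 10 in.
Required throat t_e = P_u / (φ × 0.6 F_EXX × L) = 150 / (0.75 × 0.6 × 100 × 10) = 0.3333 in.
Required leg w = t_e / 0.707 = 0.4715 in → use 1/2 in.

w = 1/2 in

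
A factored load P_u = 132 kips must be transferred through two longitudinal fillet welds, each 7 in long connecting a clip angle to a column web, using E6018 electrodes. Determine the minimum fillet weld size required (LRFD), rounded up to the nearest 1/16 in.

E60XX → F_EXX = 60 ksi.
Total weld length L = 14 in.
Required throat t_e = P_u / (φ × 0.6 F_EXX × L) = 132 / (0.75 × 0.6 × 60 × 14) = 0.3492 in.
Required leg w = t_e / 0.707 = 0.4939 in → use 1/2 in.

w = 1/2 in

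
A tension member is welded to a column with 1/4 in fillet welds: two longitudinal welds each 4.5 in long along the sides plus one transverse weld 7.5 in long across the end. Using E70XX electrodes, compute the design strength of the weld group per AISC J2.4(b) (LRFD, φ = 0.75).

E70XX → F_EXX = 70 ksi.
t_e = 0.707 × 0.25 = 0.1767 in.
R_nwl = 0.6 × 70 × 0.1767 × 9 = 66.81 kips (longitudinal, 2 welds).
R_nwt = 0.6 × 70 × 0.1767 × 7.5 = 55.68 kips (transverse, base value).
(i) R_nwl + R_nwt = 122.5 kips; (ii) 0.85 R_nwl + 1.5 R_nwt = 140.3 kips.
R_n = max = 140.3 kips [governs: (ii)]; φR_n = 105.2 kips.

φR_n ≈ 105 kips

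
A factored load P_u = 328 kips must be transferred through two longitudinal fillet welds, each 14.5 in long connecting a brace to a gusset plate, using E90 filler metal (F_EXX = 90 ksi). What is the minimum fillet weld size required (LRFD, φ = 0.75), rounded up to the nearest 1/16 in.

w = 7/16 in

Total weld length L = 29 in.
Required throat t_e = P_u / (φ × 0.6 F_EXX × L) = 328 / (0.75 × 0.6 × 90 × 29) = 0.2793 in.
Required leg w = t_e / 0.707 = 0.395 in → use 7/16 in.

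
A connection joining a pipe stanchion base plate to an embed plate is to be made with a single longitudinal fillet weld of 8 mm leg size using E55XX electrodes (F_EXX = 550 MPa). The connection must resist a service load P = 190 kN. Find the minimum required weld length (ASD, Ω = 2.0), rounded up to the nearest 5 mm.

Throat t_e = 0.707 × 8 = 5.656 mm.
r_n/Ω = (0.6 × 550 × 5.656) / 2.0 = 933.2 N/mm = 0.9332 kN/mm.
L_req = P / (r_n/Ω) = 190 / 0.9332 = 203.6 mm total.
Round up → use L = 205 mm.

L = 205 mm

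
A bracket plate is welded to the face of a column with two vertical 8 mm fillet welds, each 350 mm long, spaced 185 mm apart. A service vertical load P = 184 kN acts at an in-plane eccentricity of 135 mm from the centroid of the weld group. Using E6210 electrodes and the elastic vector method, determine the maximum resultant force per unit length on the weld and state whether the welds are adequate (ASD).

E62XX → F_EXX = 620 MPa.
Total weld length L_w = 700 mm. Treat welds as unit-width lines.
Polar moment about centroid: J = 2[d³/12 + d(b/2)²] = 2[350³/12 + 350×92.5²] = 13140000 mm³.
Direct shear f_v = P/L_w = 184×10³ / 700 = 262.9 N/mm (vertical).
Torsion M = P·e = 184×10³ × 135 = 24840000 N·mm.
Critical point at (x, y) = (92.5, 175) from centroid. f_tx = M·y/J = 330.9 N/mm; f_ty = M·x/J = 174.9 N/mm.
Resultant f_max = √[f_tx² + (f_v + f_ty)²] = √[330.9² + (262.9 + 174.9)²] = 548.8 N/mm.
Capacity per unit length: r_n/Ω = (1/2.0) × 0.6 × 620 × (0.707 × 8) = 1052 N/mm.
548.8 ≤ 1052 → adequate.

f_max ≈ 549 N/mm; adequate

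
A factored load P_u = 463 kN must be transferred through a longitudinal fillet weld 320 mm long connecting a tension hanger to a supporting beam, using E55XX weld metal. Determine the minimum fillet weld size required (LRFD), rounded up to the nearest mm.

E55XX → F_EXX = 550 MPa.
Total weld length L = 320 mm.
Required throat t_e = P_u / (φ × 0.6 F_EXX × L) = 463 / (0.75 × 0.6 × 550 × 320 × 10⁻³) = 5.846 mm.
Required leg w = t_e / 0.707 = 8.269 mm → use 9 mm.

w = 9 mm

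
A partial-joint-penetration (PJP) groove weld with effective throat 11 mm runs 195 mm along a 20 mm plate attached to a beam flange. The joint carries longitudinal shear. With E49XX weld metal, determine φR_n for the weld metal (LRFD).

φR_n ≈ 473 kN

E49XX → F_EXX = 490 MPa.
Effective throat (given) t_e = 11 mm.
A_we = 11 × 195 = 2145 mm².
F_nw = 0.6 F_EXX = 294 MPa.
φR_n = 0.75 × 294 × 2145 × 10⁻³ = 473 kN.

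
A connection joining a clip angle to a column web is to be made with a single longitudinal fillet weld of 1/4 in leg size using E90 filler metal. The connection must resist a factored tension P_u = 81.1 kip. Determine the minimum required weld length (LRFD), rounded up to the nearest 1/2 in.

L = 11.5 in

E90XX → F_EXX = 90 ksi.
Throat t_e = 0.707 × 0.25 = 0.1767 in.
φr_n = 0.75 × 0.6 × 90 × 0.1767 = 7.158 kip/in.
L_req = P_u / φr_n = 81.1 / 7.158 = 11.33 in total.
Round up → use L = 11.5 in.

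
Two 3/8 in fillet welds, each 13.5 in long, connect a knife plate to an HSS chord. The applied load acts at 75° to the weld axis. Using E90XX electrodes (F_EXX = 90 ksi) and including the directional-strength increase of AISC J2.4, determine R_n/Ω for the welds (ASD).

R_n/Ω ≈ 285 kips

t_e = 0.707 × 0.375 = 0.2651 in; A_we = 0.2651 × 27 = 7.158 in².
Directional factor: 1.0 + 0.5 sin^1.5(75°) = 1.475.
F_nw = 0.6 × 90 × 1.475 = 79.63 ksi.
R_n/Ω = (79.63 × 7.158) / 2.0 = 285 kips.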